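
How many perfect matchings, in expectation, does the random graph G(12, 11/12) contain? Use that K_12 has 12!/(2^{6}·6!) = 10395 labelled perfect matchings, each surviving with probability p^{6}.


K_12 has 12!/(2^{6}·6!) = 10395 labelled perfect matchings.
For each such perfect matching H, let X_H = 1 if all 6 edges of H are present in G. Then P[X_H = 1] = p^{6} = (11/12)^{6} = 1771561/2985984.
Summing the indicators: E[X] = Σ_H E[X_H] = 10395 · p^{6} = 10395 · 1771561/2985984 = 682050985/110592.
Numerically: E[X] ≈ 6167.27.

E[X] = 10395 · (11/12)^{6} = 682050985/110592 ≈ 6167.27.


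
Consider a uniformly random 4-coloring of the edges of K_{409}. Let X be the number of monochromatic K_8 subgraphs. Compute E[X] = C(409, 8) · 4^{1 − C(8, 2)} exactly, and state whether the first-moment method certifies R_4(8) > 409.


E[X] = C(409, 8) · 4^{1 − 28} = 18128041135797879 · 4^{−27} = 18128041135797879/18014398509481984.
As a reduced fraction: E[X] = 18128041135797879/18014398509481984 ≈ 1.006.
Is E[X] < 1? NO.
Since E[X] ≥ 1, the first-moment bound is inconclusive at n = 409; it does NOT by itself certify R_4(8) > 409.

E[X] = 18128041135797879/18014398509481984 ≈ 1.006; E[X] ≥ 1; first-moment method inconclusive here.


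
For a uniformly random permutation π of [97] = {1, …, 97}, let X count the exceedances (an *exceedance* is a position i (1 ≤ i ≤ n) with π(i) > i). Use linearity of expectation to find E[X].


Write X = Σ_{i=1}^{97} X_i, where X_i = 1_{π(i) > i}.
For each fixed i, π(i) is uniform over {1, …, 97} (marginal of a uniform permutation), so P[π(i) > i] = (n − i)/n. Summing: Σ_{i=1}^{97} (n − i)/n = (0 + 1 + … + 96)/97 = 97(97 − 1)/(2·97) = (97 − 1)/2.
Hence E[X] = Σ_{i=1}^{97} (97 − i)/97 = 48 ≈ 48.00000.

E[X] = 48 = 48.00000.


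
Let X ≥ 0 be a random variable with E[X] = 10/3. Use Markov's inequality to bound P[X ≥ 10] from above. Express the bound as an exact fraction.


μ = E[X] = 10/3, a = 10.
Markov: P[X ≥ 10] ≤ μ/a = (10/3)/10 = 1/3.
Numerically: ≈ 0.333333.
(Since a = 10 > μ = 3.333333, the bound 1/3 is < 1 and informative.)

P[X ≥ 10] ≤ 1/3 ≈ 0.333333.


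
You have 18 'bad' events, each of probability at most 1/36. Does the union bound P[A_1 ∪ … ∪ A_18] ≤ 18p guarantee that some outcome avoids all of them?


Union bound: P[∪_{i=1}^{18} A_i] ≤ Σ_i P[A_i] ≤ 18·p = 18·(1/36) = 1/2.
Numerically: 1/2 ≈ 0.500.
Is 1/2 < 1? YES.
Since P[∪ A_i] ≤ 1/2 < 1, the complement has P[∩ A_i^c] ≥ 1 − 1/2 = 1/2 > 0, so some outcome avoids every A_i.

18·p = 1/2 ≈ 0.500; existence CERTIFIED by the union bound.


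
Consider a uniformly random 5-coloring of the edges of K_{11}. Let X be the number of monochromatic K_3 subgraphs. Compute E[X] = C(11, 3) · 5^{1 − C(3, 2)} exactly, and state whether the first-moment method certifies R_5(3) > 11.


E[X] = C(11, 3) · 5^{1 − 3} = 165 · 5^{−2} = 165/25.
As a reduced fraction: E[X] = 33/5 ≈ 6.600.
Is E[X] < 1? NO.
Since E[X] ≥ 1, the first-moment bound is inconclusive at n = 11; it does NOT by itself certify R_5(3) > 11.

E[X] = 33/5 ≈ 6.600; E[X] ≥ 1; first-moment method inconclusive here.


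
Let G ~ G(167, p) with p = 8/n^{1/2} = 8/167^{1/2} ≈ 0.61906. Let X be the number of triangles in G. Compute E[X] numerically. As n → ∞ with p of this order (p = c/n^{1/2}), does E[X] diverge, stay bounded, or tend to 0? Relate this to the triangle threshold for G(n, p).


Number of potential triangles: C(167, 3) = 762355.
Each occurs with probability p³ ≈ (0.61906)³ ≈ 2.3724401e-01.
By linearity: E[X] = C(167, 3)·p³ ≈ 762355 · 2.3724401e-01 ≈ 180864.15649.
Since α = 1/2 < 1, p = c/n^{1/2} ≫ 1/n is above the triangle threshold p ~ 1/n. Asymptotically E[X] ~ (c³/6)·n^{3(1−α)} = (8³/6)·n^{1.5} → ∞; triangles are abundant w.h.p.

E[X] ≈ 180864.15649; in regime p = Θ(1/n^{1/2}) E[X] diverges (above the triangle threshold p ~ 1/n).


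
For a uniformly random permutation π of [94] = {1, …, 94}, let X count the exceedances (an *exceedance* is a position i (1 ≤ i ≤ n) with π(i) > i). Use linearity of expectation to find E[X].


Write X = Σ_{i=1}^{94} X_i, where X_i = 1_{π(i) > i}.
For each fixed i, π(i) is uniform over {1, …, 94} (marginal of a uniform permutation), so P[π(i) > i] = (n − i)/n. Summing: Σ_{i=1}^{94} (n − i)/n = (0 + 1 + … + 93)/94 = 94(94 − 1)/(2·94) = (94 − 1)/2.
Hence E[X] = Σ_{i=1}^{94} (94 − i)/94 = 93/2 ≈ 46.50000.

E[X] = 93/2 = 46.50000.


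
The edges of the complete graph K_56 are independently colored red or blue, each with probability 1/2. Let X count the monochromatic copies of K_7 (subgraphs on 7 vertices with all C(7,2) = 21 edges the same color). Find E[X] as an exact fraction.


Let X = Σ_S X_S over the C(56, 7) = 231917400 subsets S of size 7, where X_S = 1 if the K_7 on S is monochromatic.
For a fixed S, the K_7 on S has C(7, 2) = 21 edges. P[all 21 edges red] = (1/2)^21, and likewise for blue, so P[monochromatic] = 2·(1/2)^21 = 2^{1 − 21} = 1/1048576.
By linearity of expectation: E[X] = C(56, 7) · 2^{1 − 21} = 231917400 · 1/1048576 = 28989675/131072.
Numerically: E[X] ≈ 221.17367.

E[X] = C(56,7)·2^(1−C(7,2)) = 28989675/131072 ≈ 221.17367.


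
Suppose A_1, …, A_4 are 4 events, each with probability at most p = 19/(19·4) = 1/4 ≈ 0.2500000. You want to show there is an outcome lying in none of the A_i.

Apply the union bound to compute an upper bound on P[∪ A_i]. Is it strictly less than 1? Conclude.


Union bound: P[∪_{i=1}^{4} A_i] ≤ Σ_i P[A_i] ≤ 4·p = 4·(1/4) = 1.
Numerically: 1 ≈ 1.0000000.
Is 1 < 1? NO.
Since the bound 1 is ≥ 1, the union bound is uninformative here; it does NOT by itself certify existence.

4·p = 1 ≈ 1.0000000; existence NOT certified by the union bound.


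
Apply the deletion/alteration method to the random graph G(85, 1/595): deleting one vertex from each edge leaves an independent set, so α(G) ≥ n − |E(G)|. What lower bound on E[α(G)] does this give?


E[|E(G)|] = C(85, 2)·p = 3570 · (1/595) = 6.
E[α(G)] ≥ n − E[|E(G)|] = 85 − 6 = 79.
Numerically: ≈ 79.00000.
(This is only a lower bound; the true E[α(G)] may be larger.)

E[α(G)] ≥ 79 ≈ 79.00000.


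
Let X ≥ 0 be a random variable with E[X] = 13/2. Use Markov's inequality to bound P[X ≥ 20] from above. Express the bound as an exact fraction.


μ = E[X] = 13/2, a = 20.
Markov: P[X ≥ 20] ≤ μ/a = (13/2)/20 = 13/40.
Numerically: ≈ 0.32500.
(Since a = 20 > μ = 6.50000, the bound 13/40 is < 1 and informative.)

P[X ≥ 20] ≤ 13/40 ≈ 0.32500.


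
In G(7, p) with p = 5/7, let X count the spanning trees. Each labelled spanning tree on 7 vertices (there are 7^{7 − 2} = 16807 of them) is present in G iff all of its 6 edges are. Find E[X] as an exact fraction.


K_7 has 7^{7 − 2} = 16807 labelled spanning trees.
For each such spanning tree H, let X_H = 1 if all 6 edges of H are present in G. Then P[X_H = 1] = p^{6} = (5/7)^{6} = 15625/117649.
By linearity of expectation: E[X] = Σ_H E[X_H] = 16807 · p^{6} = 16807 · 15625/117649 = 15625/7.
Numerically: E[X] ≈ 2232.14.

E[X] = 16807 · (5/7)^{6} = 15625/7 ≈ 2232.14.


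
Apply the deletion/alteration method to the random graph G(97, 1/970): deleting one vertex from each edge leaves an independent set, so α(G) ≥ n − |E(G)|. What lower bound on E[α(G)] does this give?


E[|E(G)|] = C(97, 2)·p = 4656 · (1/970) = 24/5.
E[α(G)] ≥ n − E[|E(G)|] = 97 − 24/5 = 461/5.
Numerically: ≈ 92.200.
(This is only a lower bound; the true E[α(G)] may be larger.)

E[α(G)] ≥ 461/5 ≈ 92.200.


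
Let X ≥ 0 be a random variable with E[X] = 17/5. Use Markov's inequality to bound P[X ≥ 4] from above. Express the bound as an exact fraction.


μ = E[X] = 17/5, a = 4.
Markov: P[X ≥ 4] ≤ μ/a = (17/5)/4 = 17/20.
Numerically: ≈ 0.8500.
(Since a = 4 > μ = 3.4000, the bound 17/20 is < 1 and informative.)

P[X ≥ 4] ≤ 17/20 ≈ 0.8500.


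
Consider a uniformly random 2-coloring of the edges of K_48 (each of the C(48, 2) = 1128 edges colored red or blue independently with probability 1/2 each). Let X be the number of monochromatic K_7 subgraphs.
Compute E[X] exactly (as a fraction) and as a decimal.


Let X = Σ_S X_S over the C(48, 7) = 73629072 subsets S of size 7, where X_S = 1 if the K_7 on S is monochromatic.
For a fixed S, the K_7 on S has C(7, 2) = 21 edges. P[all 21 edges red] = (1/2)^21, and likewise for blue, so P[monochromatic] = 2·(1/2)^21 = 2^{1 − 21} = 1/1048576.
Summing: E[X] = C(48, 7) · 2^{1 − 21} = 73629072 · 1/1048576 = 4601817/65536.
Numerically: E[X] ≈ 70.21815.

E[X] = C(48,7)·2^(1−C(7,2)) = 4601817/65536 ≈ 70.21815.


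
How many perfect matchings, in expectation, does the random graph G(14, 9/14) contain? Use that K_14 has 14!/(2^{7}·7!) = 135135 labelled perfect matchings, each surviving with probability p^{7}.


K_14 has 14!/(2^{7}·7!) = 135135 labelled perfect matchings.
For each such perfect matching H, let X_H = 1 if all 7 edges of H are present in G. Then P[X_H = 1] = p^{7} = (9/14)^{7} = 4782969/105413504.
By linearity of expectation: E[X] = Σ_H E[X_H] = 135135 · p^{7} = 135135 · 4782969/105413504 = 92335216545/15059072.
Numerically: E[X] ≈ 6131.53.

E[X] = 135135 · (9/14)^{7} = 92335216545/15059072 ≈ 6131.53.


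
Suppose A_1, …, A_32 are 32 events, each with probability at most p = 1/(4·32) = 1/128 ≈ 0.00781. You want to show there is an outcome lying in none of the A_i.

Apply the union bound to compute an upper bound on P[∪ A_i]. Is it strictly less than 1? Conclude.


Union bound: P[∪_{i=1}^{32} A_i] ≤ Σ_i P[A_i] ≤ 32·p = 32·(1/128) = 1/4.
Numerically: 1/4 ≈ 0.25000.
Is 1/4 < 1? YES.
Since P[∪ A_i] ≤ 1/4 < 1, the complement has P[∩ A_i^c] ≥ 1 − 1/4 = 3/4 > 0, so some outcome avoids every A_i.

32·p = 1/4 ≈ 0.25000; existence CERTIFIED by the union bound.


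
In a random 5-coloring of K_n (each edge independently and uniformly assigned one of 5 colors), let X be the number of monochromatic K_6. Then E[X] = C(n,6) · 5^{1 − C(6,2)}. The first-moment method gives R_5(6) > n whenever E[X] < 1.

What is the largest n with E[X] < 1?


We need C(n, 6) · 5^{1 − 15} < 1, i.e. C(n, 6) < 5^{15 − 1} = 6103515625.
Check values of n near the boundary:
  n = 129: C(129, 6) = 5688177600; 5688177600 < 6103515625? YES
  n = 130: C(130, 6) = 5963412000; 5963412000 < 6103515625? YES
  n = 131: C(131, 6) = 6249655776; 6249655776 < 6103515625? NO
The largest n with C(n, 6) < 6103515625 is n = 130 (where E[X] = 47707296/48828125 ≈ 0.9770454). Hence R_5(6) > 130, i.e. R_5(6) ≥ 131.

Largest n = 130; hence R_5(6) > 130.


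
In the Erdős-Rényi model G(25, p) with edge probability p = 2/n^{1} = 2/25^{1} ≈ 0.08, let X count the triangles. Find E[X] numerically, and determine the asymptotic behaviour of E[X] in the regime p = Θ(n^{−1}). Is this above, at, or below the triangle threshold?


Number of potential triangles: C(25, 3) = 2300.
Each occurs with probability p³ ≈ (0.08)³ ≈ 5.12000e-04.
By linearity: E[X] = C(25, 3)·p³ ≈ 2300 · 5.12000e-04 ≈ 1.178.
Here α = 1, so p = 2/n is exactly at the triangle threshold p ~ 1/n. Asymptotically E[X] → c³/6 = 2³/6 = 4/3 ≈ 1.333, a bounded constant. In this regime the triangle count is asymptotically Poisson(c³/6).

E[X] ≈ 1.178; in regime p = Θ(1/n^{1}) E[X] stays bounded (at the triangle threshold p ~ 1/n).


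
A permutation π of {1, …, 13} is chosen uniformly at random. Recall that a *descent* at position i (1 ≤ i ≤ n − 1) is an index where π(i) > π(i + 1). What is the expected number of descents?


Write X = Σ X_I over i = 1, …, 12, with X_I the indicator of one descent.
There are 12 indicators.
For each fixed i, the pair (π(i), π(i+1)) is a uniformly random ordered pair of distinct values from {1, …, 13}; by symmetry P[π(i) > π(i+1)] = 1/2.
By linearity: E[X] = 12 · (1/2) = (13 − 1) · (1/2) = 6 ≈ 6.00000.

E[X] = 6 = 6.00000.


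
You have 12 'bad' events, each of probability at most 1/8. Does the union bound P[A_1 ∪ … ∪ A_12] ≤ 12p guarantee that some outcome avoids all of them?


Union bound: P[∪_{i=1}^{12} A_i] ≤ Σ_i P[A_i] ≤ 12·p = 12·(1/8) = 3/2.
Numerically: 3/2 ≈ 1.50000.
Is 3/2 < 1? NO.
Since the bound 3/2 is ≥ 1, the union bound is uninformative here; it does NOT by itself certify existence.

12·p = 3/2 ≈ 1.50000; existence NOT certified by the union bound.


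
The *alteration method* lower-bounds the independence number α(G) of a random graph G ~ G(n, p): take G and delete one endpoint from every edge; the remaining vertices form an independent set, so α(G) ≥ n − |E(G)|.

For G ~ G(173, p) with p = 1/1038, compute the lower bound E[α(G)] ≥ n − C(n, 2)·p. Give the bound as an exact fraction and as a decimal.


E[|E(G)|] = C(173, 2)·p = 14878 · (1/1038) = 43/3.
E[α(G)] ≥ n − E[|E(G)|] = 173 − 43/3 = 476/3.
Numerically: ≈ 158.667.
(This is only a lower bound; the true E[α(G)] may be larger.)

E[α(G)] ≥ 476/3 ≈ 158.667.


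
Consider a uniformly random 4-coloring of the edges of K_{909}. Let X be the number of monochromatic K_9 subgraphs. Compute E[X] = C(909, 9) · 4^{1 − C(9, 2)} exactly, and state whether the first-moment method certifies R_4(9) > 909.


E[X] = C(909, 9) · 4^{1 − 36} = 1122169012923711463931 · 4^{−35} = 1122169012923711463931/1180591620717411303424.
As a reduced fraction: E[X] = 1122169012923711463931/1180591620717411303424 ≈ 0.95051.
Is E[X] < 1? YES.
Since E[X] < 1, there exists a 4-coloring of K_{909} with no monochromatic K_9; hence R_4(9) > 909.

E[X] = 1122169012923711463931/1180591620717411303424 ≈ 0.95051; E[X] < 1, so R_4(9) > 909.


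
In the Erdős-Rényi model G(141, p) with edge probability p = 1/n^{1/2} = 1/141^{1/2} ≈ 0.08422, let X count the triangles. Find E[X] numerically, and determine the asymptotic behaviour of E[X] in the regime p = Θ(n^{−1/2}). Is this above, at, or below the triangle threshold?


Number of potential triangles: C(141, 3) = 457310.
Each occurs with probability p³ ≈ (0.08422)³ ≈ 5.972709e-04.
By linearity: E[X] = C(141, 3)·p³ ≈ 457310 · 5.972709e-04 ≈ 273.1379.
Since α = 1/2 < 1, p = c/n^{1/2} ≫ 1/n is above the triangle threshold p ~ 1/n. Asymptotically E[X] ~ (c³/6)·n^{3(1−α)} = (1³/6)·n^{1.5} → ∞; triangles are abundant w.h.p.

E[X] ≈ 273.1379; in regime p = Θ(1/n^{1/2}) E[X] diverges (above the triangle threshold p ~ 1/n).


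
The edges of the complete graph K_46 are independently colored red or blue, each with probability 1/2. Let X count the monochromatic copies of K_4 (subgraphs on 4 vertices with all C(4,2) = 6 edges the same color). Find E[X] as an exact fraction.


Let X = Σ_S X_S over the C(46, 4) = 163185 subsets S of size 4, where X_S = 1 if the K_4 on S is monochromatic.
For a fixed S, the K_4 on S has C(4, 2) = 6 edges. P[all 6 edges red] = (1/2)^6, and likewise for blue, so P[monochromatic] = 2·(1/2)^6 = 2^{1 − 6} = 1/32.
By linearity of expectation: E[X] = C(46, 4) · 2^{1 − 6} = 163185 · 1/32 = 163185/32.
Numerically: E[X] ≈ 5099.5312.

E[X] = C(46,4)·2^(1−C(4,2)) = 163185/32 ≈ 5099.5312.


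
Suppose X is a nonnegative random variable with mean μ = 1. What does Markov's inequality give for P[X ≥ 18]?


μ = E[X] = 1, a = 18.
Markov: P[X ≥ 18] ≤ μ/a = (1)/18 = 1/18.
Numerically: ≈ 0.055556.
(Since a = 18 > μ = 1.000000, the bound 1/18 is < 1 and informative.)

P[X ≥ 18] ≤ 1/18 ≈ 0.055556.


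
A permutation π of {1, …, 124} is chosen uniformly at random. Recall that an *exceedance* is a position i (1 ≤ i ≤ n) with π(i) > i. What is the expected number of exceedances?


Write X = Σ_{i=1}^{124} X_i, where X_i = 1_{π(i) > i}.
For each fixed i, π(i) is uniform over {1, …, 124} (marginal of a uniform permutation), so P[π(i) > i] = (n − i)/n. Summing: Σ_{i=1}^{124} (n − i)/n = (0 + 1 + … + 123)/124 = 124(124 − 1)/(2·124) = (124 − 1)/2.
Hence E[X] = Σ_{i=1}^{124} (124 − i)/124 = 123/2 ≈ 61.500000.

E[X] = 123/2 = 61.500000.


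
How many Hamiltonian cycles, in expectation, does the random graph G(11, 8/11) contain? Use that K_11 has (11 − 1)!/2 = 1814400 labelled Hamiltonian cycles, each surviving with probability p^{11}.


K_11 has (11 − 1)!/2 = 1814400 labelled Hamiltonian cycles.
For each such Hamiltonian cycle H, let X_H = 1 if all 11 edges of H are present in G. Then P[X_H = 1] = p^{11} = (8/11)^{11} = 8589934592/285311670611.
By linearity: E[X] = Σ_H E[X_H] = 1814400 · p^{11} = 1814400 · 8589934592/285311670611 = 15585577323724800/285311670611.
Numerically: E[X] ≈ 5.46e+04.

E[X] = 1814400 · (8/11)^{11} = 15585577323724800/285311670611 ≈ 5.46e+04.


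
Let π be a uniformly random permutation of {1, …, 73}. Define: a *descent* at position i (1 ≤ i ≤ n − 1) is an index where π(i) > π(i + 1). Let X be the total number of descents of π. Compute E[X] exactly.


Write X = Σ X_I over i = 1, …, 72, with X_I the indicator of one descent.
There are 72 indicators.
For each fixed i, the pair (π(i), π(i+1)) is a uniformly random ordered pair of distinct values from {1, …, 73}; by symmetry P[π(i) > π(i+1)] = 1/2.
By linearity: E[X] = 72 · (1/2) = (73 − 1) · (1/2) = 36 ≈ 36.000000.

E[X] = 36 = 36.000000.


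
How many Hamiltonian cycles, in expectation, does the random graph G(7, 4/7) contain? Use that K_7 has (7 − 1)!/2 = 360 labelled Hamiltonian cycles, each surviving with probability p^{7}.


K_7 has (7 − 1)!/2 = 360 labelled Hamiltonian cycles.
For each such Hamiltonian cycle H, let X_H = 1 if all 7 edges of H are present in G. Then P[X_H = 1] = p^{7} = (4/7)^{7} = 16384/823543.
Summing the indicators: E[X] = Σ_H E[X_H] = 360 · p^{7} = 360 · 16384/823543 = 5898240/823543.
Numerically: E[X] ≈ 7.16203.

E[X] = 360 · (4/7)^{7} = 5898240/823543 ≈ 7.16203.


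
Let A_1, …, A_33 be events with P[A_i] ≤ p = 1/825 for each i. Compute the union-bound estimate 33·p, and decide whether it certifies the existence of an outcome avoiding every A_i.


Union bound: P[∪_{i=1}^{33} A_i] ≤ Σ_i P[A_i] ≤ 33·p = 33·(1/825) = 1/25.
Numerically: 1/25 ≈ 0.0400000.
Is 1/25 < 1? YES.
Since P[∪ A_i] ≤ 1/25 < 1, the complement has P[∩ A_i^c] ≥ 1 − 1/25 = 24/25 > 0, so some outcome avoids every A_i.

33·p = 1/25 ≈ 0.0400000; existence CERTIFIED by the union bound.


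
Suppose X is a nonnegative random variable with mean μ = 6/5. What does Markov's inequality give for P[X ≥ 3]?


μ = E[X] = 6/5, a = 3.
Markov: P[X ≥ 3] ≤ μ/a = (6/5)/3 = 2/5.
Numerically: ≈ 0.40000.
(Since a = 3 > μ = 1.20000, the bound 2/5 is < 1 and informative.)

P[X ≥ 3] ≤ 2/5 ≈ 0.40000.


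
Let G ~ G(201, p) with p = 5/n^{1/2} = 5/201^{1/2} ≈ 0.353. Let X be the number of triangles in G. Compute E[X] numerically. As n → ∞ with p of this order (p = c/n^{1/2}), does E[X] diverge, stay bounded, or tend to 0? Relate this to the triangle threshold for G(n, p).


Number of potential triangles: C(201, 3) = 1333300.
Each occurs with probability p³ ≈ (0.353)³ ≈ 4.38648e-02.
By linearity: E[X] = C(201, 3)·p³ ≈ 1333300 · 4.38648e-02 ≈ 58484.907.
Since α = 1/2 < 1, p = c/n^{1/2} ≫ 1/n is above the triangle threshold p ~ 1/n. Asymptotically E[X] ~ (c³/6)·n^{3(1−α)} = (5³/6)·n^{1.5} → ∞; triangles are abundant w.h.p.

E[X] ≈ 58484.907; in regime p = Θ(1/n^{1/2}) E[X] diverges (above the triangle threshold p ~ 1/n).


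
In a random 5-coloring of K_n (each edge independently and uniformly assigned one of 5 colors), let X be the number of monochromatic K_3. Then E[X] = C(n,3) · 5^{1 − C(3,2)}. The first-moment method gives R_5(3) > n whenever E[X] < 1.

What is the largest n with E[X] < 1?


We need C(n, 3) · 5^{1 − 3} < 1, i.e. C(n, 3) < 5^{3 − 1} = 25.
Check values of n near the boundary:
  n = 3: C(3, 3) = 1; 1 < 25? YES
  n = 4: C(4, 3) = 4; 4 < 25? YES
  n = 5: C(5, 3) = 10; 10 < 25? YES
  n = 6: C(6, 3) = 20; 20 < 25? YES
  n = 7: C(7, 3) = 35; 35 < 25? NO
  n = 8: C(8, 3) = 56; 56 < 25? NO
  n = 9: C(9, 3) = 84; 84 < 25? NO
The largest n with C(n, 3) < 25 is n = 6 (where E[X] = 4/5 ≈ 0.8000). Hence R_5(3) > 6, i.e. R_5(3) ≥ 7.

Largest n = 6; hence R_5(3) > 6.


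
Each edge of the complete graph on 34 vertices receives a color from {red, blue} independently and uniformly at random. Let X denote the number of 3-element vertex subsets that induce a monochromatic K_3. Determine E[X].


Let X = Σ_S X_S over the C(34, 3) = 5984 subsets S of size 3, where X_S = 1 if the K_3 on S is monochromatic.
For a fixed S, the K_3 on S has C(3, 2) = 3 edges. P[all 3 edges red] = (1/2)^3, and likewise for blue, so P[monochromatic] = 2·(1/2)^3 = 2^{1 − 3} = 1/4.
By linearity: E[X] = C(34, 3) · 2^{1 − 3} = 5984 · 1/4 = 1496.
Numerically: E[X] ≈ 1496.000.

E[X] = C(34,3)·2^(1−C(3,2)) = 1496 ≈ 1496.000.


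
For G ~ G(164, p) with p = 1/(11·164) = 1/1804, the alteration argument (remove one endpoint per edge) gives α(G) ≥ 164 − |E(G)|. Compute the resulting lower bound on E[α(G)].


E[|E(G)|] = C(164, 2)·p = 13366 · (1/1804) = 163/22.
E[α(G)] ≥ n − E[|E(G)|] = 164 − 163/22 = 3445/22.
Numerically: ≈ 156.5909.
(This is only a lower bound; the true E[α(G)] may be larger.)

E[α(G)] ≥ 3445/22 ≈ 156.5909.


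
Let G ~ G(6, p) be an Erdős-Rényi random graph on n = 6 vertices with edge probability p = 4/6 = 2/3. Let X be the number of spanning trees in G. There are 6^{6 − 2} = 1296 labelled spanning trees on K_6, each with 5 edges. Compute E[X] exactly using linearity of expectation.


K_6 has 6^{6 − 2} = 1296 labelled spanning trees.
For each such spanning tree H, let X_H = 1 if all 5 edges of H are present in G. Then P[X_H = 1] = p^{5} = (2/3)^{5} = 32/243.
Summing the indicators: E[X] = Σ_H E[X_H] = 1296 · p^{5} = 1296 · 32/243 = 512/3.
Numerically: E[X] ≈ 171.

E[X] = 1296 · (2/3)^{5} = 512/3 ≈ 171.


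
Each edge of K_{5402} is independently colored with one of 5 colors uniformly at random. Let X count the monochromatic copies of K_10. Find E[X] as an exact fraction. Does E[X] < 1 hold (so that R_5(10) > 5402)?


E[X] = C(5402, 10) · 5^{1 − 45} = 5783128765113072203495407534935 · 5^{−44} = 5783128765113072203495407534935/5684341886080801486968994140625.
As a reduced fraction: E[X] = 1156625753022614440699081506987/1136868377216160297393798828125 ≈ 1.017379.
Is E[X] < 1? NO.
Since E[X] ≥ 1, the first-moment bound is inconclusive at n = 5402; it does NOT by itself certify R_5(10) > 5402.

E[X] = 1156625753022614440699081506987/1136868377216160297393798828125 ≈ 1.017379; E[X] ≥ 1; first-moment method inconclusive here.


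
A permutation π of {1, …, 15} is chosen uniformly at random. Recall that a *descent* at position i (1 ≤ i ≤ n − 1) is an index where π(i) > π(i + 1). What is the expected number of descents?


Write X = Σ X_I over i = 1, …, 14, with X_I the indicator of one descent.
There are 14 indicators.
For each fixed i, the pair (π(i), π(i+1)) is a uniformly random ordered pair of distinct values from {1, …, 15}; by symmetry P[π(i) > π(i+1)] = 1/2.
By linearity: E[X] = 14 · (1/2) = (15 − 1) · (1/2) = 7 ≈ 7.00000.

E[X] = 7 = 7.00000.


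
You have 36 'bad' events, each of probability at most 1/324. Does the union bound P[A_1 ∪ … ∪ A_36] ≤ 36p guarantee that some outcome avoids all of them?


Union bound: P[∪_{i=1}^{36} A_i] ≤ Σ_i P[A_i] ≤ 36·p = 36·(1/324) = 1/9.
Numerically: 1/9 ≈ 0.11111.
Is 1/9 < 1? YES.
Since P[∪ A_i] ≤ 1/9 < 1, the complement has P[∩ A_i^c] ≥ 1 − 1/9 = 8/9 > 0, so some outcome avoids every A_i.

36·p = 1/9 ≈ 0.11111; existence CERTIFIED by the union bound.


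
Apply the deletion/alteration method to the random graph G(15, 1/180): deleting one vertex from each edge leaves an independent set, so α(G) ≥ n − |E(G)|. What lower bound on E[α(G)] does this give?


E[|E(G)|] = C(15, 2)·p = 105 · (1/180) = 7/12.
E[α(G)] ≥ n − E[|E(G)|] = 15 − 7/12 = 173/12.
Numerically: ≈ 14.41667.
(This is only a lower bound; the true E[α(G)] may be larger.)

E[α(G)] ≥ 173/12 ≈ 14.41667.


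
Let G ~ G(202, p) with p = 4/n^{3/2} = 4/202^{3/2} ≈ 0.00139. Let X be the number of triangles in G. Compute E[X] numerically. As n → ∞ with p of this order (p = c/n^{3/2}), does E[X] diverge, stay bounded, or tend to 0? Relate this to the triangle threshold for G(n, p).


Number of potential triangles: C(202, 3) = 1353400.
Each occurs with probability p³ ≈ (0.00139)³ ≈ 2.70457e-09.
By linearity: E[X] = C(202, 3)·p³ ≈ 1353400 · 2.70457e-09 ≈ 0.004.
Since α = 3/2 > 1, p = c/n^{3/2} = o(1/n) is below the triangle threshold p ~ 1/n. Asymptotically E[X] ~ (c³/6)·n^{3(1−α)} = (4³/6)·n^{-1.5} → 0, so by Markov's inequality G has no triangles w.h.p.

E[X] ≈ 0.004; in regime p = Θ(1/n^{3/2}) E[X] tends to 0 (below the triangle threshold p ~ 1/n).


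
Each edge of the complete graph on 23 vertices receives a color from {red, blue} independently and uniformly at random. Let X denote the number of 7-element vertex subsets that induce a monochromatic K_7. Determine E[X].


Let X = Σ_S X_S over the C(23, 7) = 245157 subsets S of size 7, where X_S = 1 if the K_7 on S is monochromatic.
For a fixed S, the K_7 on S has C(7, 2) = 21 edges. P[all 21 edges red] = (1/2)^21, and likewise for blue, so P[monochromatic] = 2·(1/2)^21 = 2^{1 − 21} = 1/1048576.
Summing: E[X] = C(23, 7) · 2^{1 − 21} = 245157 · 1/1048576 = 245157/1048576.
Numerically: E[X] ≈ 0.23380.

E[X] = C(23,7)·2^(1−C(7,2)) = 245157/1048576 ≈ 0.23380.


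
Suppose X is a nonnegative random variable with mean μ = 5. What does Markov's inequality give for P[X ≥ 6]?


μ = E[X] = 5, a = 6.
Markov: P[X ≥ 6] ≤ μ/a = (5)/6 = 5/6.
Numerically: ≈ 0.8333.
(Since a = 6 > μ = 5.0000, the bound 5/6 is < 1 and informative.)

P[X ≥ 6] ≤ 5/6 ≈ 0.8333.


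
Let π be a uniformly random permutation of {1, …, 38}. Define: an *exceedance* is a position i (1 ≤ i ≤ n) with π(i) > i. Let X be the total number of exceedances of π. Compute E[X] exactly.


Write X = Σ_{i=1}^{38} X_i, where X_i = 1_{π(i) > i}.
For each fixed i, π(i) is uniform over {1, …, 38} (marginal of a uniform permutation), so P[π(i) > i] = (n − i)/n. Summing: Σ_{i=1}^{38} (n − i)/n = (0 + 1 + … + 37)/38 = 38(38 − 1)/(2·38) = (38 − 1)/2.
Hence E[X] = Σ_{i=1}^{38} (38 − i)/38 = 37/2 ≈ 18.5000.

E[X] = 37/2 = 18.5000.


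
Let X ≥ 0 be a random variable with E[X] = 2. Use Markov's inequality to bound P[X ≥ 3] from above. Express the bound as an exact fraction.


μ = E[X] = 2, a = 3.
Markov: P[X ≥ 3] ≤ μ/a = (2)/3 = 2/3.
Numerically: ≈ 0.667.
(Since a = 3 > μ = 2.000, the bound 2/3 is < 1 and informative.)

P[X ≥ 3] ≤ 2/3 ≈ 0.667.


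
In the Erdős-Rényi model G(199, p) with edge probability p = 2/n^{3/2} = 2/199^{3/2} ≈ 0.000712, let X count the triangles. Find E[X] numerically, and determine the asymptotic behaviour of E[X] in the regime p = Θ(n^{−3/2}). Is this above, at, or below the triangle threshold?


Number of potential triangles: C(199, 3) = 1293699.
Each occurs with probability p³ ≈ (0.000712)³ ≈ 3.61619e-10.
By linearity: E[X] = C(199, 3)·p³ ≈ 1293699 · 3.61619e-10 ≈ 0.000.
Since α = 3/2 > 1, p = c/n^{3/2} = o(1/n) is below the triangle threshold p ~ 1/n. Asymptotically E[X] ~ (c³/6)·n^{3(1−α)} = (2³/6)·n^{-1.5} → 0, so by Markov's inequality G has no triangles w.h.p.

E[X] ≈ 0.000; in regime p = Θ(1/n^{3/2}) E[X] tends to 0 (below the triangle threshold p ~ 1/n).


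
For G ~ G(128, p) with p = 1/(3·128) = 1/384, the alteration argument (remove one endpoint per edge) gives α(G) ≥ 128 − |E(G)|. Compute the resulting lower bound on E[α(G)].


E[|E(G)|] = C(128, 2)·p = 8128 · (1/384) = 127/6.
E[α(G)] ≥ n − E[|E(G)|] = 128 − 127/6 = 641/6.
Numerically: ≈ 106.83333.
(This is only a lower bound; the true E[α(G)] may be larger.)

E[α(G)] ≥ 641/6 ≈ 106.83333.


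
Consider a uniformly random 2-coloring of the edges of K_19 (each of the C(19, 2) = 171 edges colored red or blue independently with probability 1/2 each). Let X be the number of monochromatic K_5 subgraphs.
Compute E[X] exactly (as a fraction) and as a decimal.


Let X = Σ_S X_S over the C(19, 5) = 11628 subsets S of size 5, where X_S = 1 if the K_5 on S is monochromatic.
For a fixed S, the K_5 on S has C(5, 2) = 10 edges. P[all 10 edges red] = (1/2)^10, and likewise for blue, so P[monochromatic] = 2·(1/2)^10 = 2^{1 − 10} = 1/512.
Summing: E[X] = C(19, 5) · 2^{1 − 10} = 11628 · 1/512 = 2907/128.
Numerically: E[X] ≈ 22.711.

E[X] = C(19,5)·2^(1−C(5,2)) = 2907/128 ≈ 22.711.


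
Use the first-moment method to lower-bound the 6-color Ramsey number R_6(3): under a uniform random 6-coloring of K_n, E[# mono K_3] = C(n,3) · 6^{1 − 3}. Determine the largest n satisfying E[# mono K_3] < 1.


We need C(n, 3) · 6^{1 − 3} < 1, i.e. C(n, 3) < 6^{3 − 1} = 36.
Check values of n near the boundary:
  n = 4: C(4, 3) = 4; 4 < 36? YES
  n = 5: C(5, 3) = 10; 10 < 36? YES
  n = 6: C(6, 3) = 20; 20 < 36? YES
  n = 7: C(7, 3) = 35; 35 < 36? YES
  n = 8: C(8, 3) = 56; 56 < 36? NO
  n = 9: C(9, 3) = 84; 84 < 36? NO
The largest n with C(n, 3) < 36 is n = 7 (where E[X] = 35/36 ≈ 0.972). Hence R_6(3) > 7, i.e. R_6(3) ≥ 8.

Largest n = 7; hence R_6(3) > 7.


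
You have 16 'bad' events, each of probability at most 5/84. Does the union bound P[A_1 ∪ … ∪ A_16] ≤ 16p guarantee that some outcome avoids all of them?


Union bound: P[∪_{i=1}^{16} A_i] ≤ Σ_i P[A_i] ≤ 16·p = 16·(5/84) = 20/21.
Numerically: 20/21 ≈ 0.95238.
Is 20/21 < 1? YES.
Since P[∪ A_i] ≤ 20/21 < 1, the complement has P[∩ A_i^c] ≥ 1 − 20/21 = 1/21 > 0, so some outcome avoids every A_i.

16·p = 20/21 ≈ 0.95238; existence CERTIFIED by the union bound.


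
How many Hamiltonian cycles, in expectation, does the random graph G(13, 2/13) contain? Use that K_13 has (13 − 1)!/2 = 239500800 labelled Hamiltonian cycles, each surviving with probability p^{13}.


K_13 has (13 − 1)!/2 = 239500800 labelled Hamiltonian cycles.
For each such Hamiltonian cycle H, let X_H = 1 if all 13 edges of H are present in G. Then P[X_H = 1] = p^{13} = (2/13)^{13} = 8192/302875106592253.
By linearity of expectation: E[X] = Σ_H E[X_H] = 239500800 · p^{13} = 239500800 · 8192/302875106592253 = 1961990553600/302875106592253.
Numerically: E[X] ≈ 0.00647789.

E[X] = 239500800 · (2/13)^{13} = 1961990553600/302875106592253 ≈ 0.00647789.


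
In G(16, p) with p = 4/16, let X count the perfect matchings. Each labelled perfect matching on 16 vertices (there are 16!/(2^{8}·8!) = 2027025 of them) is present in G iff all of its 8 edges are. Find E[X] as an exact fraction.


K_16 has 16!/(2^{8}·8!) = 2027025 labelled perfect matchings.
For each such perfect matching H, let X_H = 1 if all 8 edges of H are present in G. Then P[X_H = 1] = p^{8} = (1/4)^{8} = 1/65536.
By linearity: E[X] = Σ_H E[X_H] = 2027025 · p^{8} = 2027025 · 1/65536 = 2027025/65536.
Numerically: E[X] ≈ 30.93.

E[X] = 2027025 · (1/4)^{8} = 2027025/65536 ≈ 30.93.


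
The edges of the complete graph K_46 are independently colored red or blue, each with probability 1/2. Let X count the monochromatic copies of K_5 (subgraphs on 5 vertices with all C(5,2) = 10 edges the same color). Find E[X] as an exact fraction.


Let X = Σ_S X_S over the C(46, 5) = 1370754 subsets S of size 5, where X_S = 1 if the K_5 on S is monochromatic.
For a fixed S, the K_5 on S has C(5, 2) = 10 edges. P[all 10 edges red] = (1/2)^10, and likewise for blue, so P[monochromatic] = 2·(1/2)^10 = 2^{1 − 10} = 1/512.
By linearity of expectation: E[X] = C(46, 5) · 2^{1 − 10} = 1370754 · 1/512 = 685377/256.
Numerically: E[X] ≈ 2677.25391.

E[X] = C(46,5)·2^(1−C(5,2)) = 685377/256 ≈ 2677.25391.


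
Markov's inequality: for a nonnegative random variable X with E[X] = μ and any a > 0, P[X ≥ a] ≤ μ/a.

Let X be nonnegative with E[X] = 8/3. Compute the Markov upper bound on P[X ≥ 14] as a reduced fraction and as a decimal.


μ = E[X] = 8/3, a = 14.
Markov: P[X ≥ 14] ≤ μ/a = (8/3)/14 = 4/21.
Numerically: ≈ 0.190.
(Since a = 14 > μ = 2.667, the bound 4/21 is < 1 and informative.)

P[X ≥ 14] ≤ 4/21 ≈ 0.190.


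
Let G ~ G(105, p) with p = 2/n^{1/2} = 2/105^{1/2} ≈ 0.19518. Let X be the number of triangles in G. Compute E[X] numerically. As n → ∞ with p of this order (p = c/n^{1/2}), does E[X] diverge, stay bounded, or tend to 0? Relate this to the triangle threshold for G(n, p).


Number of potential triangles: C(105, 3) = 187460.
Each occurs with probability p³ ≈ (0.19518)³ ≈ 7.4354291e-03.
By linearity: E[X] = C(105, 3)·p³ ≈ 187460 · 7.4354291e-03 ≈ 1393.84554.
Since α = 1/2 < 1, p = c/n^{1/2} ≫ 1/n is above the triangle threshold p ~ 1/n. Asymptotically E[X] ~ (c³/6)·n^{3(1−α)} = (2³/6)·n^{1.5} → ∞; triangles are abundant w.h.p.

E[X] ≈ 1393.84554; in regime p = Θ(1/n^{1/2}) E[X] diverges (above the triangle threshold p ~ 1/n).


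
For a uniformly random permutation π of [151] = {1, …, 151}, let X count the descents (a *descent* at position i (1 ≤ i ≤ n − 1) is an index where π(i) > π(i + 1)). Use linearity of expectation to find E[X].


Write X = Σ X_I over i = 1, …, 150, with X_I the indicator of one descent.
There are 150 indicators.
For each fixed i, the pair (π(i), π(i+1)) is a uniformly random ordered pair of distinct values from {1, …, 151}; by symmetry P[π(i) > π(i+1)] = 1/2.
By linearity: E[X] = 150 · (1/2) = (151 − 1) · (1/2) = 75 ≈ 75.000000.

E[X] = 75 = 75.000000.


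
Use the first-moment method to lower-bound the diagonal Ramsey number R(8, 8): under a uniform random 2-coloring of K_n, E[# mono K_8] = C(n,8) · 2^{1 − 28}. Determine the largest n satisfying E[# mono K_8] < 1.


We need C(n, 8) · 2^{1 − 28} < 1, i.e. C(n, 8) < 2^{28 − 1} = 134217728.
Check values of n near the boundary:
  n = 38: C(38, 8) = 48903492; 48903492 < 134217728? YES
  n = 39: C(39, 8) = 61523748; 61523748 < 134217728? YES
  n = 40: C(40, 8) = 76904685; 76904685 < 134217728? YES
  n = 41: C(41, 8) = 95548245; 95548245 < 134217728? YES
  n = 42: C(42, 8) = 118030185; 118030185 < 134217728? YES
  n = 43: C(43, 8) = 145008513; 145008513 < 134217728? NO
  n = 44: C(44, 8) = 177232627; 177232627 < 134217728? NO
  n = 45: C(45, 8) = 215553195; 215553195 < 134217728? NO
The largest n with C(n, 8) < 134217728 is n = 42 (where E[X] = 118030185/134217728 ≈ 0.87939). Hence R(8, 8) > 42, i.e. R(8, 8) ≥ 43.

Largest n = 42; hence R(8, 8) > 42.


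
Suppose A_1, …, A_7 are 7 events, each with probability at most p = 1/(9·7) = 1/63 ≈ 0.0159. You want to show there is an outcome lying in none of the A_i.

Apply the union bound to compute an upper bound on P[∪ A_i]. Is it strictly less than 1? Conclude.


Union bound: P[∪_{i=1}^{7} A_i] ≤ Σ_i P[A_i] ≤ 7·p = 7·(1/63) = 1/9.
Numerically: 1/9 ≈ 0.1111.
Is 1/9 < 1? YES.
Since P[∪ A_i] ≤ 1/9 < 1, the complement has P[∩ A_i^c] ≥ 1 − 1/9 = 8/9 > 0, so some outcome avoids every A_i.

7·p = 1/9 ≈ 0.1111; existence CERTIFIED by the union bound.


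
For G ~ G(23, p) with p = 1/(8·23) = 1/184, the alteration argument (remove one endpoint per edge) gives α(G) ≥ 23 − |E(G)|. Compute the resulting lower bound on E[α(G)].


E[|E(G)|] = C(23, 2)·p = 253 · (1/184) = 11/8.
E[α(G)] ≥ n − E[|E(G)|] = 23 − 11/8 = 173/8.
Numerically: ≈ 21.625000.
(This is only a lower bound; the true E[α(G)] may be larger.)

E[α(G)] ≥ 173/8 ≈ 21.625000.


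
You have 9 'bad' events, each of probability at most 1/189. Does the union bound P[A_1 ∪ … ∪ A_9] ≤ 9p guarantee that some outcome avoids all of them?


Union bound: P[∪_{i=1}^{9} A_i] ≤ Σ_i P[A_i] ≤ 9·p = 9·(1/189) = 1/21.
Numerically: 1/21 ≈ 0.0476.
Is 1/21 < 1? YES.
Since P[∪ A_i] ≤ 1/21 < 1, the complement has P[∩ A_i^c] ≥ 1 − 1/21 = 20/21 > 0, so some outcome avoids every A_i.

9·p = 1/21 ≈ 0.0476; existence CERTIFIED by the union bound.


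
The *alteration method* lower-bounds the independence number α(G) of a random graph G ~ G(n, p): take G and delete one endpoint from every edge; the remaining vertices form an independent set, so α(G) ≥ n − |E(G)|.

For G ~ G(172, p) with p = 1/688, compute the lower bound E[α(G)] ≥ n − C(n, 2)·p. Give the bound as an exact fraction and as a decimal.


E[|E(G)|] = C(172, 2)·p = 14706 · (1/688) = 171/8.
E[α(G)] ≥ n − E[|E(G)|] = 172 − 171/8 = 1205/8.
Numerically: ≈ 150.625000.
(This is only a lower bound; the true E[α(G)] may be larger.)

E[α(G)] ≥ 1205/8 ≈ 150.625000.


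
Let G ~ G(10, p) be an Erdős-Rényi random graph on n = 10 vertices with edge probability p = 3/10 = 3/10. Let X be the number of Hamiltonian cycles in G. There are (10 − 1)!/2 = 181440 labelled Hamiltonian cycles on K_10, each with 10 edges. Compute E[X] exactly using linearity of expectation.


K_10 has (10 − 1)!/2 = 181440 labelled Hamiltonian cycles.
For each such Hamiltonian cycle H, let X_H = 1 if all 10 edges of H are present in G. Then P[X_H = 1] = p^{10} = (3/10)^{10} = 59049/10000000000.
Summing the indicators: E[X] = Σ_H E[X_H] = 181440 · p^{10} = 181440 · 59049/10000000000 = 33480783/31250000.
Numerically: E[X] ≈ 1.071.

E[X] = 181440 · (3/10)^{10} = 33480783/31250000 ≈ 1.071.


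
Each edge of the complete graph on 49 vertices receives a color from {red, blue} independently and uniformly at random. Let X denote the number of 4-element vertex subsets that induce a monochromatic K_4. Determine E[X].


Let X = Σ_S X_S over the C(49, 4) = 211876 subsets S of size 4, where X_S = 1 if the K_4 on S is monochromatic.
For a fixed S, the K_4 on S has C(4, 2) = 6 edges. P[all 6 edges red] = (1/2)^6, and likewise for blue, so P[monochromatic] = 2·(1/2)^6 = 2^{1 − 6} = 1/32.
By linearity: E[X] = C(49, 4) · 2^{1 − 6} = 211876 · 1/32 = 52969/8.
Numerically: E[X] ≈ 6621.125000.

E[X] = C(49,4)·2^(1−C(4,2)) = 52969/8 ≈ 6621.125000.


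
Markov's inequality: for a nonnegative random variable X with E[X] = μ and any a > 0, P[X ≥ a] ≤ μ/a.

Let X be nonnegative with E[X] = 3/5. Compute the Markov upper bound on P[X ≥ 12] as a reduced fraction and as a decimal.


μ = E[X] = 3/5, a = 12.
Markov: P[X ≥ 12] ≤ μ/a = (3/5)/12 = 1/20.
Numerically: ≈ 0.050000.
(Since a = 12 > μ = 0.600000, the bound 1/20 is < 1 and informative.)

P[X ≥ 12] ≤ 1/20 ≈ 0.050000.


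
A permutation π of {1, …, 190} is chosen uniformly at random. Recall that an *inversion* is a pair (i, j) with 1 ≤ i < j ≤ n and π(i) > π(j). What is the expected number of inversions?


Write X = Σ X_I over the C(190, 2) = 17955 pairs i < j, with X_I the indicator of one inversion.
There are 17955 indicators.
For each fixed pair i < j, the values π(i) and π(j) are two distinct elements of {1, …, 190} in uniformly random order; by symmetry P[π(i) > π(j)] = 1/2.
By linearity: E[X] = 17955 · (1/2) = C(190, 2) · (1/2) = 17955/2 = 17955/2 ≈ 8977.5000.

E[X] = 17955/2 = 8977.5000.


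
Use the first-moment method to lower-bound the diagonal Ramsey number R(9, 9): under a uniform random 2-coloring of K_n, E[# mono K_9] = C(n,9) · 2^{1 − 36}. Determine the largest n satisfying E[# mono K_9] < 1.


We need C(n, 9) · 2^{1 − 36} < 1, i.e. C(n, 9) < 2^{36 − 1} = 34359738368.
Check values of n near the boundary:
  n = 59: C(59, 9) = 12565671261; 12565671261 < 34359738368? YES
  n = 60: C(60, 9) = 14783142660; 14783142660 < 34359738368? YES
  n = 61: C(61, 9) = 17341763505; 17341763505 < 34359738368? YES
  n = 62: C(62, 9) = 20286591270; 20286591270 < 34359738368? YES
  n = 63: C(63, 9) = 23667689815; 23667689815 < 34359738368? YES
  n = 64: C(64, 9) = 27540584512; 27540584512 < 34359738368? YES
  n = 65: C(65, 9) = 31966749880; 31966749880 < 34359738368? YES
  n = 66: C(66, 9) = 37014131440; 37014131440 < 34359738368? NO
  n = 67: C(67, 9) = 42757703560; 42757703560 < 34359738368? NO
The largest n with C(n, 9) < 34359738368 is n = 65 (where E[X] = 3995843735/4294967296 ≈ 0.9303549). Hence R(9, 9) > 65, i.e. R(9, 9) ≥ 66.

Largest n = 65; hence R(9, 9) > 65.
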